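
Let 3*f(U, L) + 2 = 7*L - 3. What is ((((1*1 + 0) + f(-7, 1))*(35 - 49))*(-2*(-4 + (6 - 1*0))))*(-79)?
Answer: -22120/3 ≈ -7373.3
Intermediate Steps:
f(U, L) = -5/3 + 7*L/3 (f(U, L) = -2/3 + (7*L - 3)/3 = -2/3 + (-3 + 7*L)/3 = -2/3 + (-1 + 7*L/3) = -5/3 + 7*L/3)
((((1*1 + 0) + f(-7, 1))*(35 - 49))*(-2*(-4 + (6 - 1*0))))*(-79) = ((((1*1 + 0) + (-5/3 + (7/3)*1))*(35 - 49))*(-2*(-4 + (6 - 1*0))))*(-79) = ((((1 + 0) + (-5/3 + 7/3))*(-14))*(-2*(-4 + (6 + 0))))*(-79) = (((1 + 2/3)*(-14))*(-2*(-4 + 6)))*(-79) = (((5/3)*(-14))*(-2*2))*(-79) = -70/3*(-4)*(-79) = (280/3)*(-79) = -22120/3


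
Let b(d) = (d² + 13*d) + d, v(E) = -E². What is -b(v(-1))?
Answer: 13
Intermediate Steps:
b(d) = d² + 14*d
-b(v(-1)) = -(-1*(-1)²)*(14 - 1*(-1)²) = -(-1*1)*(14 - 1*1) = -(-1)*(14 - 1) = -(-1)*13 = -1*(-13) = 13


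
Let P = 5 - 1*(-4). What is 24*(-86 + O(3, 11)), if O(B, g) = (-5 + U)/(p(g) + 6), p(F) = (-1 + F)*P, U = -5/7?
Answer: -14458/7 ≈ -2065.4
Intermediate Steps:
P = 9 (P = 5 + 4 = 9)
U = -5/7 (U = -5*⅐ = -5/7 ≈ -0.71429)
p(F) = -9 + 9*F (p(F) = (-1 + F)*9 = -9 + 9*F)
O(B, g) = -40/(7*(-3 + 9*g)) (O(B, g) = (-5 - 5/7)/((-9 + 9*g) + 6) = -40/(7*(-3 + 9*g)))
24*(-86 + O(3, 11)) = 24*(-86 - 40/(-21 + 63*11)) = 24*(-86 - 40/(-21 + 693)) = 24*(-86 - 40/672) = 24*(-86 - 40*1/672) = 24*(-86 - 5/84) = 24*(-7229/84) = -14458/7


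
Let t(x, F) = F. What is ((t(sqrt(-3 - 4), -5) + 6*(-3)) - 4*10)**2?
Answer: 3969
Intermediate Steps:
((t(sqrt(-3 - 4), -5) + 6*(-3)) - 4*10)**2 = ((-5 + 6*(-3)) - 4*10)**2 = ((-5 - 18) - 40)**2 = (-23 - 40)**2 = (-63)**2 = 3969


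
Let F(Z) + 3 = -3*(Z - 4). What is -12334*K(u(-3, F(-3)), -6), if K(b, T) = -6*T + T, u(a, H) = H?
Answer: -370020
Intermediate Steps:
F(Z) = 9 - 3*Z (F(Z) = -3 - 3*(Z - 4) = -3 - 3*(-4 + Z) = -3 + (12 - 3*Z) = 9 - 3*Z)
K(b, T) = -5*T
-12334*K(u(-3, F(-3)), -6) = -(-61670)*(-6) = -12334*30 = -370020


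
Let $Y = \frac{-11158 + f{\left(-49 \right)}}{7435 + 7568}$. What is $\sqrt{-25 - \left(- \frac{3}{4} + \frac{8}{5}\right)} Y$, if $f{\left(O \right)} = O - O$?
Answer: $- \frac{5579 i \sqrt{2585}}{75015} \approx - 3.7813 i$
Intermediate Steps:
$f{\left(O \right)} = 0$
$Y = - \frac{11158}{15003}$ ($Y = \frac{-11158 + 0}{7435 + 7568} = - \frac{11158}{15003} \approx -0.74372$)
$\sqrt{-25 - \left(- \frac{3}{4} + \frac{8}{5}\right)} Y = \sqrt{-25 - \left(- \frac{3}{4} + \frac{8}{5}\right)} \left(- \frac{11158}{15003}\right) = \sqrt{-25 - \frac{17}{20}} \left(- \frac{11158}{15003}\right) = \sqrt{- \frac{517}{20}} \left(- \frac{11158}{15003}\right) = \frac{i \sqrt{2585}}{10} \left(- \frac{11158}{15003}\right) = - \frac{5579 i \sqrt{2585}}{75015}$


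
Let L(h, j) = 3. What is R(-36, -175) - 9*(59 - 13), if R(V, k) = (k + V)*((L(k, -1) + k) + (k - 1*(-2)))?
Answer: 72381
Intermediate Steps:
R(V, k) = (5 + 2*k)*(V + k) (R(V, k) = (k + V)*((3 + k) + (k - 1*(-2))) = (V + k)*((3 + k) + (k + 2)) = (V + k)*((3 + k) + (2 + k)) = (V + k)*(5 + 2*k) = (5 + 2*k)*(V + k))
R(-36, -175) - 9*(59 - 13) = (2*(-175)**2 + 5*(-36) + 5*(-175) + 2*(-36)*(-175)) - 9*(59 - 13) = (2*30625 - 180 - 875 + 12600) - 9*46 = (61250 - 180 - 875 + 12600) - 414 = 72795 - 414 = 72381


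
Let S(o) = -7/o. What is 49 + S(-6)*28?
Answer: 245/3 ≈ 81.667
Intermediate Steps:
49 + S(-6)*28 = 49 - 7/(-6)*28 = 49 - 7*(-⅙)*28 = 49 + (7/6)*28 = 49 + 98/3 = 245/3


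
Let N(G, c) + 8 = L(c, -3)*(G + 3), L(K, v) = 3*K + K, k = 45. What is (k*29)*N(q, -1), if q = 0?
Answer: -26100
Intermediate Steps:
L(K, v) = 4*K
N(G, c) = -8 + 4*c*(3 + G) (N(G, c) = -8 + (4*c)*(G + 3) = -8 + (4*c)*(3 + G) = -8 + 4*c*(3 + G))
(k*29)*N(q, -1) = (45*29)*(-8 + 12*(-1) + 4*0*(-1)) = 1305*(-8 - 12 + 0) = 1305*(-20) = -26100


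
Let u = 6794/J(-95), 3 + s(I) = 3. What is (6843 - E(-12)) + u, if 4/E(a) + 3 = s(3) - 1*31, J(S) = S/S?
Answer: 231831/17 ≈ 13637.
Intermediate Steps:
s(I) = 0 (s(I) = -3 + 3 = 0)
J(S) = 1
u = 6794 (u = 6794/1 = 6794*1 = 6794)
E(a) = -2/17 (E(a) = 4/(-3 + (0 - 1*31)) = 4/(-3 + (0 - 31)) = 4/(-3 - 31) = 4/(-34) = 4*(-1/34) = -2/17)
(6843 - E(-12)) + u = (6843 - 1*(-2/17)) + 6794 = (6843 + 2/17) + 6794 = 116333/17 + 6794 = 231831/17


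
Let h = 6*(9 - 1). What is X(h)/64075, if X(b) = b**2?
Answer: 2304/64075 ≈ 0.035958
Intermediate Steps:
h = 48 (h = 6*8 = 48)
X(h)/64075 = 48**2/64075 = 2304*(1/64075) = 2304/64075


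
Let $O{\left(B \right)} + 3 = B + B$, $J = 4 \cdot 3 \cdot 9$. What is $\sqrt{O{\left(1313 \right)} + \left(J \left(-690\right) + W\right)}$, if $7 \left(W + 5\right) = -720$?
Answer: $\frac{i \sqrt{3528238}}{7} \approx 268.34 i$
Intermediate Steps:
$W = - \frac{755}{7}$ ($W = -5 + \frac{1}{7} \left(-720\right) = -5 - \frac{720}{7} = - \frac{755}{7} \approx -107.86$)
$J = 108$ ($J = 12 \cdot 9 = 108$)
$O{\left(B \right)} = -3 + 2 B$ ($O{\left(B \right)} = -3 + \left(B + B\right) = -3 + 2 B$)
$\sqrt{O{\left(1313 \right)} + \left(J \left(-690\right) + W\right)} = \sqrt{\left(-3 + 2 \cdot 1313\right) + \left(108 \left(-690\right) - \frac{755}{7}\right)} = \sqrt{\left(-3 + 2626\right) - \frac{522395}{7}} = \sqrt{2623 - \frac{522395}{7}} = \sqrt{- \frac{504034}{7}} = \frac{i \sqrt{3528238}}{7}$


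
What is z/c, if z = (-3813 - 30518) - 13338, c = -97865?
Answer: 47669/97865 ≈ 0.48709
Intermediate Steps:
z = -47669 (z = -34331 - 13338 = -47669)
z/c = -47669/(-97865) = -47669*(-1/97865) = 47669/97865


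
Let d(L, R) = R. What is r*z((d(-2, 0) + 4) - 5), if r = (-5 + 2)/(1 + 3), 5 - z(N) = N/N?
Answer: -3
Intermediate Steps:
z(N) = 4 (z(N) = 5 - N/N = 5 - 1*1 = 5 - 1 = 4)
r = -¾ (r = -3/4 = -3*¼ = -¾ ≈ -0.75000)
r*z((d(-2, 0) + 4) - 5) = -¾*4 = -3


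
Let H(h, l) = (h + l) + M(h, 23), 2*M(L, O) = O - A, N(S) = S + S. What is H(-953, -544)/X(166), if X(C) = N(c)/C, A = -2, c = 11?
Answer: -246427/22 ≈ -11201.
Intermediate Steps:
N(S) = 2*S
M(L, O) = 1 + O/2 (M(L, O) = (O - 1*(-2))/2 = (O + 2)/2 = (2 + O)/2 = 1 + O/2)
H(h, l) = 25/2 + h + l (H(h, l) = (h + l) + (1 + (1/2)*23) = (h + l) + (1 + 23/2) = (h + l) + 25/2 = 25/2 + h + l)
X(C) = 22/C (X(C) = (2*11)/C = 22/C)
H(-953, -544)/X(166) = (25/2 - 953 - 544)/((22/166)) = -2969/(2*(22*(1/166))) = -2969/(2*11/83) = -2969/2*83/11 = -246427/22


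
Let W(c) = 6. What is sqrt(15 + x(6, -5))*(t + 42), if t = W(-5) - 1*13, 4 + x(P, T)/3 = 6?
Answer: 35*sqrt(21) ≈ 160.39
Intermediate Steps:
x(P, T) = 6 (x(P, T) = -12 + 3*6 = -12 + 18 = 6)
t = -7 (t = 6 - 1*13 = 6 - 13 = -7)
sqrt(15 + x(6, -5))*(t + 42) = sqrt(15 + 6)*(-7 + 42) = sqrt(21)*35 = 35*sqrt(21)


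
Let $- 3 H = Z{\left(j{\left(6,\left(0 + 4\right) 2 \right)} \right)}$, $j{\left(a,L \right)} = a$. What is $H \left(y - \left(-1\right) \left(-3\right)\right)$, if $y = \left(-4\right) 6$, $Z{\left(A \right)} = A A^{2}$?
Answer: $1944$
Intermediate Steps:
$Z{\left(A \right)} = A^{3}$
$y = -24$
$H = -72$ ($H = - \frac{6^{3}}{3} = \left(- \frac{1}{3}\right) 216 = -72$)
$H \left(y - \left(-1\right) \left(-3\right)\right) = - 72 \left(-24 - \left(-1\right) \left(-3\right)\right) = - 72 \left(-24 - 3\right) = \left(-72\right) \left(-27\right) = 1944$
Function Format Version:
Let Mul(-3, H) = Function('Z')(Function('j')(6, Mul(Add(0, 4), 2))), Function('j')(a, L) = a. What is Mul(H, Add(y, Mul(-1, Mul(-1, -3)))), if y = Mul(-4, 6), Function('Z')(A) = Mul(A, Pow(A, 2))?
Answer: 1944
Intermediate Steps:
Function('Z')(A) = Pow(A, 3)
y = -24
H = -72 (H = Mul(Rational(-1, 3), Pow(6, 3)) = Mul(Rational(-1, 3), 216) = -72)
Mul(H, Add(y, Mul(-1, Mul(-1, -3)))) = Mul(-72, Add(-24, Mul(-1, Mul(-1, -3)))) = Mul(-72, Add(-24, Mul(-1, 3))) = Mul(-72, Add(-24, -3)) = Mul(-72, -27) = 1944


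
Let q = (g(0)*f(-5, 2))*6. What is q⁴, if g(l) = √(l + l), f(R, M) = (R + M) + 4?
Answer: 0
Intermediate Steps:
f(R, M) = 4 + M + R (f(R, M) = (M + R) + 4 = 4 + M + R)
g(l) = √2*√l (g(l) = √(2*l) = √2*√l)
q = 0 (q = ((√2*√0)*(4 + 2 - 5))*6 = ((√2*0)*1)*6 = (0*1)*6 = 0*6 = 0)
q⁴ = 0⁴ = 0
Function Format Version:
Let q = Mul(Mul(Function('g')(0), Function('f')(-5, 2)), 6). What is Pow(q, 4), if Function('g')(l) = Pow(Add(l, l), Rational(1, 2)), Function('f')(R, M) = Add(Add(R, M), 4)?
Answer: 0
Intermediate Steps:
Function('f')(R, M) = Add(4, M, R) (Function('f')(R, M) = Add(Add(M, R), 4) = Add(4, M, R))
Function('g')(l) = Mul(Pow(2, Rational(1, 2)), Pow(l, Rational(1, 2))) (Function('g')(l) = Pow(Mul(2, l), Rational(1, 2)) = Mul(Pow(2, Rational(1, 2)), Pow(l, Rational(1, 2))))
q = 0 (q = Mul(Mul(Mul(Pow(2, Rational(1, 2)), Pow(0, Rational(1, 2))), Add(4, 2, -5)), 6) = Mul(Mul(Mul(Pow(2, Rational(1, 2)), 0), 1), 6) = Mul(Mul(0, 1), 6) = Mul(0, 6) = 0)
Pow(q, 4) = Pow(0, 4) = 0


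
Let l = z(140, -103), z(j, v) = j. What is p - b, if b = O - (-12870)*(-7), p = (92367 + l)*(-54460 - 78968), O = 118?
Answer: -12342934024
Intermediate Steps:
l = 140
p = -12343023996 (p = (92367 + 140)*(-54460 - 78968) = 92507*(-133428) = -12343023996)
b = -89972 (b = 118 - (-12870)*(-7) = 118 - 330*273 = 118 - 90090 = -89972)
p - b = -12343023996 - 1*(-89972) = -12343023996 + 89972 = -12342934024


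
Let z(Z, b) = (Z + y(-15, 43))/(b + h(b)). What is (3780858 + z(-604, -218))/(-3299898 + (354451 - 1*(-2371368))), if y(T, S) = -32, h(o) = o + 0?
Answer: -412113681/62574611 ≈ -6.5860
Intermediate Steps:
h(o) = o
z(Z, b) = (-32 + Z)/(2*b) (z(Z, b) = (Z - 32)/(b + b) = (-32 + Z)/((2*b)) = (-32 + Z)*(1/(2*b)) = (-32 + Z)/(2*b))
(3780858 + z(-604, -218))/(-3299898 + (354451 - 1*(-2371368))) = (3780858 + (1/2)*(-32 - 604)/(-218))/(-3299898 + (354451 - 1*(-2371368))) = (3780858 + (1/2)*(-1/218)*(-636))/(-3299898 + (354451 + 2371368)) = (3780858 + 159/109)/(-3299898 + 2725819) = (412113681/109)/(-574079) = (412113681/109)*(-1/574079) = -412113681/62574611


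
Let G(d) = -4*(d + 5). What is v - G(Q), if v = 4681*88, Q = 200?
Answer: 412748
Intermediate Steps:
G(d) = -20 - 4*d (G(d) = -4*(5 + d) = -20 - 4*d)
v = 411928
v - G(Q) = 411928 - (-20 - 4*200) = 411928 - (-20 - 800) = 411928 - 1*(-820) = 411928 + 820 = 412748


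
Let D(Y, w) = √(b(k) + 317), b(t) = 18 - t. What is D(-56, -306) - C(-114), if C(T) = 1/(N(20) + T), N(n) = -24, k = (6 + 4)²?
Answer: 1/138 + √235 ≈ 15.337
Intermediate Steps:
k = 100 (k = 10² = 100)
C(T) = 1/(-24 + T)
D(Y, w) = √235 (D(Y, w) = √((18 - 1*100) + 317) = √((18 - 100) + 317) = √(-82 + 317) = √235)
D(-56, -306) - C(-114) = √235 - 1/(-24 - 114) = √235 - 1/(-138) = √235 - 1*(-1/138) = √235 + 1/138 = 1/138 + √235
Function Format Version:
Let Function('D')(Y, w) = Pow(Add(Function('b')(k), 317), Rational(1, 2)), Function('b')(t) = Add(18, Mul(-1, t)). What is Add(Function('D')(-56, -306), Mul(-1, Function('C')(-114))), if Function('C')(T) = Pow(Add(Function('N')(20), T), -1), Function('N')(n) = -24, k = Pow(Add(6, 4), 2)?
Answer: Add(Rational(1, 138), Pow(235, Rational(1, 2))) ≈ 15.337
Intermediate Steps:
k = 100 (k = Pow(10, 2) = 100)
Function('C')(T) = Pow(Add(-24, T), -1)
Function('D')(Y, w) = Pow(235, Rational(1, 2)) (Function('D')(Y, w) = Pow(Add(Add(18, Mul(-1, 100)), 317), Rational(1, 2)) = Pow(Add(Add(18, -100), 317), Rational(1, 2)) = Pow(Add(-82, 317), Rational(1, 2)) = Pow(235, Rational(1, 2)))
Add(Function('D')(-56, -306), Mul(-1, Function('C')(-114))) = Add(Pow(235, Rational(1, 2)), Mul(-1, Pow(Add(-24, -114), -1))) = Add(Pow(235, Rational(1, 2)), Mul(-1, Pow(-138, -1))) = Add(Pow(235, Rational(1, 2)), Mul(-1, Rational(-1, 138))) = Add(Pow(235, Rational(1, 2)), Rational(1, 138)) = Add(Rational(1, 138), Pow(235, Rational(1, 2)))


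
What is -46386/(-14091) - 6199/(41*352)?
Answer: 1603561/560224 ≈ 2.8624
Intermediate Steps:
-46386/(-14091) - 6199/(41*352) = -46386*(-1/14091) - 6199/14432 = 15462/4697 - 6199*1/14432 = 15462/4697 - 6199/14432 = 1603561/560224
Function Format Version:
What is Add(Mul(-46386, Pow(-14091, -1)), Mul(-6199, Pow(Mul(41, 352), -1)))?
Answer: Rational(1603561, 560224) ≈ 2.8624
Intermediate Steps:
Add(Mul(-46386, Pow(-14091, -1)), Mul(-6199, Pow(Mul(41, 352), -1))) = Add(Mul(-46386, Rational(-1, 14091)), Mul(-6199, Pow(14432, -1))) = Add(Rational(15462, 4697), Mul(-6199, Rational(1, 14432))) = Add(Rational(15462, 4697), Rational(-6199, 14432)) = Rational(1603561, 560224)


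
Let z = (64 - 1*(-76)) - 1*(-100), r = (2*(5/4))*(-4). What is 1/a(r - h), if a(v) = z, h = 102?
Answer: 1/240 ≈ 0.0041667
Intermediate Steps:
r = -10 (r = (2*(5*(1/4)))*(-4) = (2*(5/4))*(-4) = (5/2)*(-4) = -10)
z = 240 (z = (64 + 76) + 100 = 140 + 100 = 240)
a(v) = 240
1/a(r - h) = 1/240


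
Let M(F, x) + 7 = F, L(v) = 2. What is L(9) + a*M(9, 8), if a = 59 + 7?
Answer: 134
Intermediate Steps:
a = 66
M(F, x) = -7 + F
L(9) + a*M(9, 8) = 2 + 66*(-7 + 9) = 2 + 66*2 = 2 + 132 = 134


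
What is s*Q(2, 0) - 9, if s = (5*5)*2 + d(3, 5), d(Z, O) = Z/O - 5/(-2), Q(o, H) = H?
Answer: -9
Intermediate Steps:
d(Z, O) = 5/2 + Z/O (d(Z, O) = Z/O - 5*(-1/2) = Z/O + 5/2 = 5/2 + Z/O)
s = 531/10 (s = (5*5)*2 + (5/2 + 3/5) = 25*2 + (5/2 + 3*(1/5)) = 50 + (5/2 + 3/5) = 50 + 31/10 = 531/10 ≈ 53.100)
s*Q(2, 0) - 9 = (531/10)*0 - 9 = 0 - 9 = -9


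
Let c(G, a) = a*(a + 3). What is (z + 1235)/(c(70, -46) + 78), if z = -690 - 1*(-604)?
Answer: 1149/2056 ≈ 0.55885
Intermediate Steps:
z = -86 (z = -690 + 604 = -86)
c(G, a) = a*(3 + a)
(z + 1235)/(c(70, -46) + 78) = (-86 + 1235)/(-46*(3 - 46) + 78) = 1149/(-46*(-43) + 78) = 1149/(1978 + 78) = 1149/2056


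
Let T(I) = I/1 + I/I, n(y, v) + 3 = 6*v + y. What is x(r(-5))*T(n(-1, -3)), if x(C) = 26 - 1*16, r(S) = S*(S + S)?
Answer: -210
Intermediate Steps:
n(y, v) = -3 + y + 6*v (n(y, v) = -3 + (6*v + y) = -3 + (y + 6*v) = -3 + y + 6*v)
r(S) = 2*S² (r(S) = S*(2*S) = 2*S²)
T(I) = 1 + I (T(I) = I*1 + 1 = I + 1 = 1 + I)
x(C) = 10 (x(C) = 26 - 16 = 10)
x(r(-5))*T(n(-1, -3)) = 10*(1 + (-3 - 1 + 6*(-3))) = 10*(1 + (-3 - 1 - 18)) = 10*(1 - 22) = 10*(-21) = -210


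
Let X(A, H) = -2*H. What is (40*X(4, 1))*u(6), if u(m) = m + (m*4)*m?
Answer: -12000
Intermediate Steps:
u(m) = m + 4*m² (u(m) = m + (4*m)*m = m + 4*m²)
(40*X(4, 1))*u(6) = (40*(-2*1))*(6*(1 + 4*6)) = (40*(-2))*(6*(1 + 24)) = -480*25 = -80*150 = -12000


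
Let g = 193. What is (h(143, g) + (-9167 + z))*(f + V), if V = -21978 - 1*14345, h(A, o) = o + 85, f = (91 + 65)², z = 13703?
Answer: -57705418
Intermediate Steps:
f = 24336 (f = 156² = 24336)
h(A, o) = 85 + o
V = -36323 (V = -21978 - 14345 = -36323)
(h(143, g) + (-9167 + z))*(f + V) = ((85 + 193) + (-9167 + 13703))*(24336 - 36323) = (278 + 4536)*(-11987) = 4814*(-11987) = -57705418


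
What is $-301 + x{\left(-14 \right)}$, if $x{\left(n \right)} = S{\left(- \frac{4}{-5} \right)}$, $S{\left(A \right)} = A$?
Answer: $- \frac{1501}{5} \approx -300.2$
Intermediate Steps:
$x{\left(n \right)} = \frac{4}{5}$ ($x{\left(n \right)} = - \frac{4}{-5} = \left(-4\right) \left(- \frac{1}{5}\right) = \frac{4}{5}$)
$-301 + x{\left(-14 \right)} = -301 + \frac{4}{5} = - \frac{1501}{5}$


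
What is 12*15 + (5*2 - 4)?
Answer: 186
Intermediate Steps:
12*15 + (5*2 - 4) = 180 + (10 - 4) = 180 + 6 = 186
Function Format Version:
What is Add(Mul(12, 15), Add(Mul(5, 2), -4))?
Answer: 186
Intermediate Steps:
Add(Mul(12, 15), Add(Mul(5, 2), -4)) = Add(180, Add(10, -4)) = Add(180, 6) = 186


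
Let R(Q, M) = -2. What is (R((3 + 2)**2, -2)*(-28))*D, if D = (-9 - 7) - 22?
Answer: -2128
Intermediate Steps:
D = -38 (D = -16 - 22 = -38)
(R((3 + 2)**2, -2)*(-28))*D = -2*(-28)*(-38) = 56*(-38) = -2128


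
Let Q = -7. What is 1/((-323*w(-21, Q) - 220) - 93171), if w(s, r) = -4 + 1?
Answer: -1/92422 ≈ -1.0820e-5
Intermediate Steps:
w(s, r) = -3
1/((-323*w(-21, Q) - 220) - 93171) = 1/((-323*(-3) - 220) - 93171) = 1/((969 - 220) - 93171) = 1/(749 - 93171) = 1/(-92422) = -1/92422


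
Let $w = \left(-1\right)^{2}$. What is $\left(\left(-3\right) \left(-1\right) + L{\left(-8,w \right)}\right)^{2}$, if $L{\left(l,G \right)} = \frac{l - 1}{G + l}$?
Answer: $\frac{900}{49} \approx 18.367$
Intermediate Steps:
$w = 1$
$L{\left(l,G \right)} = \frac{-1 + l}{G + l}$
$\left(\left(-3\right) \left(-1\right) + L{\left(-8,w \right)}\right)^{2} = \left(\left(-3\right) \left(-1\right) + \frac{-1 - 8}{1 - 8}\right)^{2} = \left(3 + \frac{1}{-7} \left(-9\right)\right)^{2} = \left(3 - - \frac{9}{7}\right)^{2} = \left(3 + \frac{9}{7}\right)^{2} = \left(\frac{30}{7}\right)^{2} = \frac{900}{49}$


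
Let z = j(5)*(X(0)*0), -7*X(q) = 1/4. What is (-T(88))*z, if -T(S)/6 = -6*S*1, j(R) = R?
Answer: 0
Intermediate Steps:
T(S) = 36*S (T(S) = -6*(-6*S) = -(-36)*S = 36*S)
X(q) = -1/28 (X(q) = -1/7/4 = -1/7*1/4 = -1/28)
z = 0 (z = 5*(-1/28*0) = 5*0 = 0)
(-T(88))*z = -36*88*0 = -1*3168*0 = -3168*0 = 0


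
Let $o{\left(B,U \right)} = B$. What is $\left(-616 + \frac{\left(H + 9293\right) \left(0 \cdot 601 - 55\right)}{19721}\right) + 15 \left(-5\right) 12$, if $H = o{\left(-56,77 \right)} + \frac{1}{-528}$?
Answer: $- \frac{1459443403}{946608} \approx -1541.8$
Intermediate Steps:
$H = - \frac{29569}{528}$ ($H = -56 + \frac{1}{-528} = -56 - \frac{1}{528} = - \frac{29569}{528} \approx -56.002$)
$\left(-616 + \frac{\left(H + 9293\right) \left(0 \cdot 601 - 55\right)}{19721}\right) + 15 \left(-5\right) 12 = \left(-616 + \frac{\left(- \frac{29569}{528} + 9293\right) \left(0 \cdot 601 - 55\right)}{19721}\right) + 15 \left(-5\right) 12 = \left(-616 + \frac{4877135 \left(0 - 55\right)}{528} \cdot \frac{1}{19721}\right) - 900 = \left(-616 + \frac{4877135}{528} \left(-55\right) \frac{1}{19721}\right) - 900 = \left(-616 - \frac{24385675}{946608}\right) - 900 = - \frac{607496203}{946608} - 900 = - \frac{1459443403}{946608}$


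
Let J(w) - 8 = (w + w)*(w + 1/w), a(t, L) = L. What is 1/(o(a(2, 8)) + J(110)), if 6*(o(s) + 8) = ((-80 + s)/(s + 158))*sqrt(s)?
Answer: 83363789/2017570421234 + 249*sqrt(2)/1008785210617 ≈ 4.1319e-5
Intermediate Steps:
J(w) = 8 + 2*w*(w + 1/w) (J(w) = 8 + (w + w)*(w + 1/w) = 8 + (2*w)*(w + 1/w) = 8 + 2*w*(w + 1/w))
o(s) = -8 + sqrt(s)*(-80 + s)/(6*(158 + s)) (o(s) = -8 + (((-80 + s)/(s + 158))*sqrt(s))/6 = -8 + (((-80 + s)/(158 + s))*sqrt(s))/6 = -8 + (sqrt(s)*(-80 + s)/(158 + s))/6 = -8 + sqrt(s)*(-80 + s)/(6*(158 + s)))
1/(o(a(2, 8)) + J(110)) = 1/((-7584 + 8**(3/2) - 160*sqrt(2) - 48*8)/(6*(158 + 8)) + (10 + 2*110**2)) = 1/((1/6)*(-7584 + 16*sqrt(2) - 160*sqrt(2) - 384)/166 + (10 + 2*12100)) = 1/((1/6)*(1/166)*(-7584 + 16*sqrt(2) - 160*sqrt(2) - 384) + (10 + 24200)) = 1/((1/6)*(1/166)*(-7968 - 144*sqrt(2)) + 24210) = 1/((-8 - 12*sqrt(2)/83) + 24210) = 1/(24202 - 12*sqrt(2)/83)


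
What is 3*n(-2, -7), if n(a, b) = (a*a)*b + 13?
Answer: -45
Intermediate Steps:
n(a, b) = 13 + b*a² (n(a, b) = a²*b + 13 = b*a² + 13 = 13 + b*a²)
3*n(-2, -7) = 3*(13 - 7*(-2)²) = 3*(13 - 7*4) = 3*(13 - 28) = 3*(-15) = -45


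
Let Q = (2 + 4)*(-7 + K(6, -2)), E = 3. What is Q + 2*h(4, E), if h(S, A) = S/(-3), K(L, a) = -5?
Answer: -224/3 ≈ -74.667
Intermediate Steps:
h(S, A) = -S/3 (h(S, A) = S*(-⅓) = -S/3)
Q = -72 (Q = (2 + 4)*(-7 - 5) = 6*(-12) = -72)
Q + 2*h(4, E) = -72 + 2*(-⅓*4) = -72 + 2*(-4/3) = -72 - 8/3 = -224/3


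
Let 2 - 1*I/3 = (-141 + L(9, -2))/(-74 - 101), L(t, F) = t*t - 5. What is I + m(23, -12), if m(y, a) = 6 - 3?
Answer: 276/35 ≈ 7.8857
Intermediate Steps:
L(t, F) = -5 + t² (L(t, F) = t² - 5 = -5 + t²)
m(y, a) = 3
I = 171/35 (I = 6 - 3*(-141 + (-5 + 9²))/(-74 - 101) = 6 - 3*(-141 + (-5 + 81))/(-175) = 6 - 3*(-141 + 76)*(-1)/175 = 6 - (-195)*(-1)/175 = 6 - 3*13/35 = 6 - 39/35 = 171/35 ≈ 4.8857)
I + m(23, -12) = 171/35 + 3 = 276/35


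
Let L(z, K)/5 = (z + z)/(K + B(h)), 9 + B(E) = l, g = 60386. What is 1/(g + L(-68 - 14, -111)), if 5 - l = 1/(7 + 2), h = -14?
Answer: 259/15641819 ≈ 1.6558e-5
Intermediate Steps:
l = 44/9 (l = 5 - 1/(7 + 2) = 5 - 1/9 = 5 - 1*⅑ = 5 - ⅑ = 44/9 ≈ 4.8889)
B(E) = -37/9 (B(E) = -9 + 44/9 = -37/9)
L(z, K) = 10*z/(-37/9 + K) (L(z, K) = 5*((z + z)/(K - 37/9)) = 5*((2*z)/(-37/9 + K)) = 5*(2*z/(-37/9 + K)) = 10*z/(-37/9 + K))
1/(g + L(-68 - 14, -111)) = 1/(60386 + 90*(-68 - 14)/(-37 + 9*(-111))) = 1/(60386 + 90*(-82)/(-37 - 999)) = 1/(60386 + 90*(-82)/(-1036)) = 1/(60386 + 90*(-82)*(-1/1036)) = 1/(60386 + 1845/259) = 1/(15641819/259) = 259/15641819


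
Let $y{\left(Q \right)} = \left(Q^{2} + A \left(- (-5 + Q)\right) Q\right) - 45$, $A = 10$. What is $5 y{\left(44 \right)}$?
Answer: $-76345$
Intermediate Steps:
$y{\left(Q \right)} = -45 + Q^{2} + Q \left(50 - 10 Q\right)$ ($y{\left(Q \right)} = \left(Q^{2} + 10 \left(- (-5 + Q)\right) Q\right) - 45 = \left(Q^{2} + 10 \left(5 - Q\right) Q\right) - 45 = \left(Q^{2} + \left(50 - 10 Q\right) Q\right) - 45 = \left(Q^{2} + Q \left(50 - 10 Q\right)\right) - 45 = -45 + Q^{2} + Q \left(50 - 10 Q\right)$)
$5 y{\left(44 \right)} = 5 \left(-45 - 9 \cdot 44^{2} + 50 \cdot 44\right) = 5 \left(-45 - 17424 + 2200\right) = 5 \left(-15269\right) = -76345$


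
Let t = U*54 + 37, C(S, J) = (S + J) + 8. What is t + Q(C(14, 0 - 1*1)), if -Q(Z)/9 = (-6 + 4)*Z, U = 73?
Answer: 4357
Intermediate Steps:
C(S, J) = 8 + J + S (C(S, J) = (J + S) + 8 = 8 + J + S)
t = 3979 (t = 73*54 + 37 = 3942 + 37 = 3979)
Q(Z) = 18*Z (Q(Z) = -9*(-6 + 4)*Z = -(-18)*Z = 18*Z)
t + Q(C(14, 0 - 1*1)) = 3979 + 18*(8 + (0 - 1*1) + 14) = 3979 + 18*(8 + (0 - 1) + 14) = 3979 + 18*(8 - 1 + 14) = 3979 + 18*21 = 3979 + 378 = 4357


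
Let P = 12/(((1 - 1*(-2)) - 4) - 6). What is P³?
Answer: -1728/343 ≈ -5.0379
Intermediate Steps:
P = -12/7 (P = 12/(((1 + 2) - 4) - 6) = 12/((3 - 4) - 6) = 12/(-1 - 6) = 12/(-7) = 12*(-⅐) = -12/7 ≈ -1.7143)
P³ = (-12/7)³ = -1728/343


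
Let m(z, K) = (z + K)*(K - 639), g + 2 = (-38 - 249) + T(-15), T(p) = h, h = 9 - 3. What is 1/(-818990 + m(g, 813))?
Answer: -1/726770 ≈ -1.3760e-6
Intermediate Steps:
h = 6
T(p) = 6
g = -283 (g = -2 + ((-38 - 249) + 6) = -2 + (-287 + 6) = -2 - 281 = -283)
m(z, K) = (-639 + K)*(K + z) (m(z, K) = (K + z)*(-639 + K) = (-639 + K)*(K + z))
1/(-818990 + m(g, 813)) = 1/(-818990 + (813² - 639*813 - 639*(-283) + 813*(-283))) = 1/(-818990 + (660969 - 519507 + 180837 - 230079)) = 1/(-818990 + 92220) = 1/(-726770) = -1/726770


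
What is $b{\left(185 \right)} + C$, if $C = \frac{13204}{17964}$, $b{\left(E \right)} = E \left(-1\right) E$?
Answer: $- \frac{153701174}{4491} \approx -34224.0$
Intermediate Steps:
$b{\left(E \right)} = - E^{2}$ ($b{\left(E \right)} = - E E = - E^{2}$)
$C = \frac{3301}{4491}$ ($C = 13204 \cdot \frac{1}{17964} = \frac{3301}{4491} \approx 0.73503$)
$b{\left(185 \right)} + C = - 185^{2} + \frac{3301}{4491} = \left(-1\right) 34225 + \frac{3301}{4491} = -34225 + \frac{3301}{4491} = - \frac{153701174}{4491}$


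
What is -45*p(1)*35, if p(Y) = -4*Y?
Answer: 6300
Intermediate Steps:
-45*p(1)*35 = -(-180)*35 = -45*(-4)*35 = 180*35 = 6300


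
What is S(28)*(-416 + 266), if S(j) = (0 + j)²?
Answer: -117600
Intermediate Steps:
S(j) = j²
S(28)*(-416 + 266) = 28²*(-416 + 266) = 784*(-150) = -117600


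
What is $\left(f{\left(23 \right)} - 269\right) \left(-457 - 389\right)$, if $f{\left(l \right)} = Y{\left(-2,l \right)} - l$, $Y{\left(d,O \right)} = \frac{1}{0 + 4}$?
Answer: $\frac{493641}{2} \approx 2.4682 \cdot 10^{5}$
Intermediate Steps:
$Y{\left(d,O \right)} = \frac{1}{4}$
$f{\left(l \right)} = \frac{1}{4} - l$
$\left(f{\left(23 \right)} - 269\right) \left(-457 - 389\right) = \left(\left(\frac{1}{4} - 23\right) - 269\right) \left(-457 - 389\right) = \left(\left(\frac{1}{4} - 23\right) - 269\right) \left(-846\right) = \left(- \frac{91}{4} - 269\right) \left(-846\right) = \left(- \frac{1167}{4}\right) \left(-846\right) = \frac{493641}{2}$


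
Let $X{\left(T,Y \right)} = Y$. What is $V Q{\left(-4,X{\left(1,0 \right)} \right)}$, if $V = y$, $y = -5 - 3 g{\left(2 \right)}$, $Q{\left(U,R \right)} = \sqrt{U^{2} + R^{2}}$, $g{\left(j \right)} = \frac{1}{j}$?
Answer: $-26$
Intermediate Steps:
$Q{\left(U,R \right)} = \sqrt{R^{2} + U^{2}}$
$y = - \frac{13}{2}$ ($y = -5 - \frac{3}{2} = - \frac{13}{2} \approx -6.5$)
$V = - \frac{13}{2} \approx -6.5$
$V Q{\left(-4,X{\left(1,0 \right)} \right)} = - \frac{13 \sqrt{0^{2} + \left(-4\right)^{2}}}{2} = - \frac{13 \sqrt{0 + 16}}{2} = - \frac{13 \sqrt{16}}{2} = \left(- \frac{13}{2}\right) 4 = -26$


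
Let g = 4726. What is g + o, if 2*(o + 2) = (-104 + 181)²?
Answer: 15377/2 ≈ 7688.5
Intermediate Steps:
o = 5925/2 (o = -2 + (-104 + 181)²/2 = -2 + (½)*77² = -2 + (½)*5929 = -2 + 5929/2 = 5925/2 ≈ 2962.5)
g + o = 4726 + 5925/2 = 15377/2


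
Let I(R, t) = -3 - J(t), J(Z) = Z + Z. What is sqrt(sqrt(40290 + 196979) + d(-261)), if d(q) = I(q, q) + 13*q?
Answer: sqrt(-2874 + 17*sqrt(821)) ≈ 48.856*I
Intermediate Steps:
J(Z) = 2*Z
I(R, t) = -3 - 2*t
d(q) = -3 + 11*q (d(q) = (-3 - 2*q) + 13*q = -3 + 11*q)
sqrt(sqrt(40290 + 196979) + d(-261)) = sqrt(sqrt(40290 + 196979) + (-3 + 11*(-261))) = sqrt(sqrt(237269) + (-3 - 2871)) = sqrt(17*sqrt(821) - 2874) = sqrt(-2874 + 17*sqrt(821))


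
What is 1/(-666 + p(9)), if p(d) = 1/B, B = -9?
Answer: -9/5995 ≈ -0.0015013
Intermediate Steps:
p(d) = -⅑ (p(d) = 1/(-9) = -⅑)
1/(-666 + p(9)) = 1/(-666 - ⅑) = 1/(-5995/9) = -9/5995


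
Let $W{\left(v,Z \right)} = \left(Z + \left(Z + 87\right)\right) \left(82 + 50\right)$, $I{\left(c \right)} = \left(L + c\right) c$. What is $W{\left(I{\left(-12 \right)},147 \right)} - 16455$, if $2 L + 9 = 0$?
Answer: $33837$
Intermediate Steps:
$L = - \frac{9}{2}$ ($L = - \frac{9}{2} + \frac{1}{2} \cdot 0 = - \frac{9}{2} + 0 = - \frac{9}{2} \approx -4.5$)
$I{\left(c \right)} = c \left(- \frac{9}{2} + c\right)$ ($I{\left(c \right)} = \left(- \frac{9}{2} + c\right) c = c \left(- \frac{9}{2} + c\right)$)
$W{\left(v,Z \right)} = 11484 + 264 Z$ ($W{\left(v,Z \right)} = \left(Z + \left(87 + Z\right)\right) 132 = \left(87 + 2 Z\right) 132 = 11484 + 264 Z$)
$W{\left(I{\left(-12 \right)},147 \right)} - 16455 = \left(11484 + 264 \cdot 147\right) - 16455 = \left(11484 + 38808\right) - 16455 = 50292 - 16455 = 33837$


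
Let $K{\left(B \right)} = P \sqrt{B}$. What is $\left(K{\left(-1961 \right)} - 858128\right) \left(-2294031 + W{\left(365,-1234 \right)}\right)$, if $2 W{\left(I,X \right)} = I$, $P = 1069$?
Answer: $1968415625608 - \frac{4904248093 i \sqrt{1961}}{2} \approx 1.9684 \cdot 10^{12} - 1.0859 \cdot 10^{11} i$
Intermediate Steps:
$W{\left(I,X \right)} = \frac{I}{2}$
$K{\left(B \right)} = 1069 \sqrt{B}$
$\left(K{\left(-1961 \right)} - 858128\right) \left(-2294031 + W{\left(365,-1234 \right)}\right) = \left(1069 \sqrt{-1961} - 858128\right) \left(-2294031 + \frac{1}{2} \cdot 365\right) = \left(1069 i \sqrt{1961} - 858128\right) \left(-2294031 + \frac{365}{2}\right) = \left(1069 i \sqrt{1961} - 858128\right) \left(- \frac{4587697}{2}\right) = \left(-858128 + 1069 i \sqrt{1961}\right) \left(- \frac{4587697}{2}\right) = 1968415625608 - \frac{4904248093 i \sqrt{1961}}{2}$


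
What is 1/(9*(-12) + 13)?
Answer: -1/95 ≈ -0.010526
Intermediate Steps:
1/(9*(-12) + 13) = 1/(-108 + 13) = 1/(-95) = -1/95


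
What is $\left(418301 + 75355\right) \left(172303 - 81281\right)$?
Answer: $44933556432$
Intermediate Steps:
$\left(418301 + 75355\right) \left(172303 - 81281\right) = 493656 \cdot 91022 = 44933556432$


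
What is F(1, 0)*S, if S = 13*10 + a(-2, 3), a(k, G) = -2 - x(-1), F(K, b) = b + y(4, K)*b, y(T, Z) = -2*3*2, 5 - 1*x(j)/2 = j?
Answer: 0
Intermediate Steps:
x(j) = 10 - 2*j
y(T, Z) = -12 (y(T, Z) = -6*2 = -12)
F(K, b) = -11*b (F(K, b) = b - 12*b = -11*b)
a(k, G) = -14 (a(k, G) = -2 - (10 - 2*(-1)) = -2 - (10 + 2) = -2 - 1*12 = -2 - 12 = -14)
S = 116 (S = 13*10 - 14 = 130 - 14 = 116)
F(1, 0)*S = -11*0*116 = 0*116 = 0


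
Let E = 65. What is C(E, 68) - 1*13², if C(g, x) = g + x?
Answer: -36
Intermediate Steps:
C(E, 68) - 1*13² = (65 + 68) - 1*13² = 133 - 1*169 = 133 - 169 = -36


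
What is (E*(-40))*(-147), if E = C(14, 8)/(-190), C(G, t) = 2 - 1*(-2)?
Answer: -2352/19 ≈ -123.79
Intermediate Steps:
C(G, t) = 4 (C(G, t) = 2 + 2 = 4)
E = -2/95 (E = 4/(-190) = 4*(-1/190) = -2/95 ≈ -0.021053)
(E*(-40))*(-147) = -2/95*(-40)*(-147) = (16/19)*(-147) = -2352/19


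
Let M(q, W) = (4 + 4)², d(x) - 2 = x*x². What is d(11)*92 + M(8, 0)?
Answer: 122700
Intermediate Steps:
d(x) = 2 + x³ (d(x) = 2 + x*x² = 2 + x³)
M(q, W) = 64 (M(q, W) = 8² = 64)
d(11)*92 + M(8, 0) = (2 + 11³)*92 + 64 = (2 + 1331)*92 + 64 = 1333*92 + 64 = 122636 + 64 = 122700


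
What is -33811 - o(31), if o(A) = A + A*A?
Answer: -34803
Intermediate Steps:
o(A) = A + A**2
-33811 - o(31) = -33811 - 31*(1 + 31) = -33811 - 31*32 = -33811 - 1*992 = -33811 - 992 = -34803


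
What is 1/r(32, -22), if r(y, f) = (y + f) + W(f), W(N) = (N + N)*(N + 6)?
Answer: 1/714 ≈ 0.0014006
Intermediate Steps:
W(N) = 2*N*(6 + N) (W(N) = (2*N)*(6 + N) = 2*N*(6 + N))
r(y, f) = f + y + 2*f*(6 + f) (r(y, f) = (y + f) + 2*f*(6 + f) = (f + y) + 2*f*(6 + f) = f + y + 2*f*(6 + f))
1/r(32, -22) = 1/(-22 + 32 + 2*(-22)*(6 - 22)) = 1/(-22 + 32 + 2*(-22)*(-16)) = 1/(-22 + 32 + 704) = 1/714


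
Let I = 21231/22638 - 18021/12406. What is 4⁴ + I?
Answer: 854193709/3343417 ≈ 255.49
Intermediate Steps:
I = -1721043/3343417 (I = 21231*(1/22638) - 18021*1/12406 = 1011/1078 - 18021/12406 = -1721043/3343417 ≈ -0.51476)
4⁴ + I = 4⁴ - 1721043/3343417 = 256 - 1721043/3343417 = 854193709/3343417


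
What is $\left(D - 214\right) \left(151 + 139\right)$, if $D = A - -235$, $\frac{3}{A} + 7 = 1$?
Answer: $5945$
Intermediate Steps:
$A = - \frac{1}{2}$ ($A = \frac{3}{-7 + 1} = \frac{3}{-6} = 3 \left(- \frac{1}{6}\right) = - \frac{1}{2} \approx -0.5$)
$D = \frac{469}{2}$ ($D = - \frac{1}{2} - -235 = - \frac{1}{2} + 235 = \frac{469}{2} \approx 234.5$)
$\left(D - 214\right) \left(151 + 139\right) = \left(\frac{469}{2} - 214\right) \left(151 + 139\right) = \frac{41}{2} \cdot 290 = 5945$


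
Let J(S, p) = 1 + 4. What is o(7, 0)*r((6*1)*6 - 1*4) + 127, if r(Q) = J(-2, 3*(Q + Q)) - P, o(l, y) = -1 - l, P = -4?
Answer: 55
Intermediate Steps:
J(S, p) = 5
r(Q) = 9 (r(Q) = 5 - 1*(-4) = 5 + 4 = 9)
o(7, 0)*r((6*1)*6 - 1*4) + 127 = (-1 - 1*7)*9 + 127 = (-1 - 7)*9 + 127 = -8*9 + 127 = -72 + 127 = 55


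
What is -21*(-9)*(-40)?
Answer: -7560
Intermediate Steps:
-21*(-9)*(-40) = -(-189)*(-40) = -1*7560 = -7560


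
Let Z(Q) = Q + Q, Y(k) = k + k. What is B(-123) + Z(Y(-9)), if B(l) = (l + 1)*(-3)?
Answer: 330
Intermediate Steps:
Y(k) = 2*k
B(l) = -3 - 3*l (B(l) = (1 + l)*(-3) = -3 - 3*l)
Z(Q) = 2*Q
B(-123) + Z(Y(-9)) = (-3 - 3*(-123)) + 2*(2*(-9)) = (-3 + 369) + 2*(-18) = 366 - 36 = 330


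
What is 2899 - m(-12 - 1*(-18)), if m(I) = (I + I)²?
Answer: 2755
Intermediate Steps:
m(I) = 4*I² (m(I) = (2*I)² = 4*I²)
2899 - m(-12 - 1*(-18)) = 2899 - 4*(-12 - 1*(-18))² = 2899 - 4*(-12 + 18)² = 2899 - 4*6² = 2899 - 4*36 = 2899 - 1*144 = 2899 - 144 = 2755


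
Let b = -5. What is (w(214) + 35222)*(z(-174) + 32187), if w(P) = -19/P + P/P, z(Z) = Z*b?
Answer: 249173848071/214 ≈ 1.1644e+9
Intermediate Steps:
z(Z) = -5*Z (z(Z) = Z*(-5) = -5*Z)
w(P) = 1 - 19/P (w(P) = -19/P + 1 = 1 - 19/P)
(w(214) + 35222)*(z(-174) + 32187) = ((-19 + 214)/214 + 35222)*(-5*(-174) + 32187) = ((1/214)*195 + 35222)*(870 + 32187) = (195/214 + 35222)*33057 = (7537703/214)*33057 = 249173848071/214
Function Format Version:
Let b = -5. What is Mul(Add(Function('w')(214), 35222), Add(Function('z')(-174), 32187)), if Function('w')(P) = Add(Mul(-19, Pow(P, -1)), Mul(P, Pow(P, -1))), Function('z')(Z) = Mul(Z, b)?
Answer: Rational(249173848071, 214) ≈ 1.1644e+9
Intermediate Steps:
Function('z')(Z) = Mul(-5, Z) (Function('z')(Z) = Mul(Z, -5) = Mul(-5, Z))
Function('w')(P) = Add(1, Mul(-19, Pow(P, -1))) (Function('w')(P) = Add(Mul(-19, Pow(P, -1)), 1) = Add(1, Mul(-19, Pow(P, -1))))
Mul(Add(Function('w')(214), 35222), Add(Function('z')(-174), 32187)) = Mul(Add(Mul(Pow(214, -1), Add(-19, 214)), 35222), Add(Mul(-5, -174), 32187)) = Mul(Add(Mul(Rational(1, 214), 195), 35222), Add(870, 32187)) = Mul(Add(Rational(195, 214), 35222), 33057) = Mul(Rational(7537703, 214), 33057) = Rational(249173848071, 214)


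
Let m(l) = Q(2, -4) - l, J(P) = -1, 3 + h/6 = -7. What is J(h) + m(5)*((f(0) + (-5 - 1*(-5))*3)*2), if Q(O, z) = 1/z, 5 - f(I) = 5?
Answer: -1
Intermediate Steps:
h = -60 (h = -18 + 6*(-7) = -18 - 42 = -60)
f(I) = 0 (f(I) = 5 - 1*5 = 5 - 5 = 0)
m(l) = -¼ - l (m(l) = 1/(-4) - l = -¼ - l)
J(h) + m(5)*((f(0) + (-5 - 1*(-5))*3)*2) = -1 + (-¼ - 1*5)*((0 + (-5 - 1*(-5))*3)*2) = -1 + (-¼ - 5)*((0 + (-5 + 5)*3)*2) = -1 - 21*(0 + 0*3)*2/4 = -1 - 21*(0 + 0)*2/4 = -1 - 0*2 = -1 - 21/4*0 = -1 + 0 = -1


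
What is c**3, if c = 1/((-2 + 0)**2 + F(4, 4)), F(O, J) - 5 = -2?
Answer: 1/343 ≈ 0.0029155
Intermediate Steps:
F(O, J) = 3 (F(O, J) = 5 - 2 = 3)
c = 1/7 (c = 1/((-2 + 0)**2 + 3) = 1/((-2)**2 + 3) = 1/(4 + 3) = 1/7 ≈ 0.14286)
c**3 = (1/7)**3 = 1/343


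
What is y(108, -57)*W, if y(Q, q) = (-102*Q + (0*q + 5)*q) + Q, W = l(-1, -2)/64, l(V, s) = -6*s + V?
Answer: -123123/64 ≈ -1923.8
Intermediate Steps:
l(V, s) = V - 6*s
W = 11/64 (W = (-1 - 6*(-2))/64 = (-1 + 12)*(1/64) = 11*(1/64) = 11/64 ≈ 0.17188)
y(Q, q) = -101*Q + 5*q (y(Q, q) = (-102*Q + (0 + 5)*q) + Q = (-102*Q + 5*q) + Q = -101*Q + 5*q)
y(108, -57)*W = (-101*108 + 5*(-57))*(11/64) = (-10908 - 285)*(11/64) = -11193*11/64 = -123123/64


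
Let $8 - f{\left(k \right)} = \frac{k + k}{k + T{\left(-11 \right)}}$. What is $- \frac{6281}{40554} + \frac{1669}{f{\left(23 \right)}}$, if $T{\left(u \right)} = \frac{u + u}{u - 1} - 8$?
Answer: $\frac{3416402867}{10787364} \approx 316.7$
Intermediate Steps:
$T{\left(u \right)} = -8 + \frac{2 u}{-1 + u}$ ($T{\left(u \right)} = \frac{2 u}{-1 + u} - 8 = -8 + \frac{2 u}{-1 + u}$)
$f{\left(k \right)} = 8 - \frac{2 k}{- \frac{37}{6} + k}$ ($f{\left(k \right)} = 8 - \frac{k + k}{k + \frac{2 \left(4 - -33\right)}{-1 - 11}} = 8 - \frac{2 k}{k + \frac{2 \left(4 + 33\right)}{-12}} = 8 - \frac{2 k}{k + 2 \left(- \frac{1}{12}\right) 37} = 8 - \frac{2 k}{k - \frac{37}{6}} = 8 - \frac{2 k}{- \frac{37}{6} + k}$)
$- \frac{6281}{40554} + \frac{1669}{f{\left(23 \right)}} = - \frac{6281}{40554} + \frac{1669}{4 \frac{1}{-37 + 6 \cdot 23} \left(-74 + 9 \cdot 23\right)} = \left(-6281\right) \frac{1}{40554} + \frac{1669}{4 \frac{1}{-37 + 138} \left(-74 + 207\right)} = - \frac{6281}{40554} + \frac{1669}{4 \cdot \frac{1}{101} \cdot 133} = - \frac{6281}{40554} + \frac{1669}{\frac{532}{101}} = - \frac{6281}{40554} + 1669 \cdot \frac{101}{532} = - \frac{6281}{40554} + \frac{168569}{532} = \frac{3416402867}{10787364}$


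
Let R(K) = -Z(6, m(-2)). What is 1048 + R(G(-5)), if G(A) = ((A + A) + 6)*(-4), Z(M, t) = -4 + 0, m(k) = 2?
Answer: 1052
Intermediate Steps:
Z(M, t) = -4
G(A) = -24 - 8*A (G(A) = (2*A + 6)*(-4) = (6 + 2*A)*(-4) = -24 - 8*A)
R(K) = 4 (R(K) = -1*(-4) = 4)
1048 + R(G(-5)) = 1048 + 4 = 1052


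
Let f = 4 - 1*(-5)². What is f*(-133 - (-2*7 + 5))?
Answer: 2604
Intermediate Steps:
f = -21 (f = 4 - 1*25 = 4 - 25 = -21)
f*(-133 - (-2*7 + 5)) = -21*(-133 - (-2*7 + 5)) = -21*(-133 - (-14 + 5)) = -21*(-133 - 1*(-9)) = -21*(-133 + 9) = -21*(-124) = 2604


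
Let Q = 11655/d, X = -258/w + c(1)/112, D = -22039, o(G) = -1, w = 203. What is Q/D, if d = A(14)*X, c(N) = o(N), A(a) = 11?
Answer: 37855440/1007777353 ≈ 0.037563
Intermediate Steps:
c(N) = -1
X = -4157/3248 (X = -258/203 - 1/112 = -4157/3248 ≈ -1.2799)
d = -45727/3248 (d = 11*(-4157/3248) = -45727/3248 ≈ -14.079)
Q = -37855440/45727 (Q = 11655/(-45727/3248) = 11655*(-3248/45727) = -37855440/45727 ≈ -827.86)
Q/D = -37855440/45727/(-22039) = -37855440/45727*(-1/22039) = 37855440/1007777353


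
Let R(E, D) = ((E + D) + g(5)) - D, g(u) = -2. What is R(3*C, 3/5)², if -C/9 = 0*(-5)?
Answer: 4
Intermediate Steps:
C = 0 (C = -0*(-5) = -9*0 = 0)
R(E, D) = -2 + E (R(E, D) = ((E + D) - 2) - D = ((D + E) - 2) - D = (-2 + D + E) - D = -2 + E)
R(3*C, 3/5)² = (-2 + 3*0)² = (-2 + 0)² = (-2)² = 4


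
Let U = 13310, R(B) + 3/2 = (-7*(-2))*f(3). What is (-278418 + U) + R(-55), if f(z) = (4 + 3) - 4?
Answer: -530135/2 ≈ -2.6507e+5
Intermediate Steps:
f(z) = 3 (f(z) = 7 - 4 = 3)
R(B) = 81/2 (R(B) = -3/2 - 7*(-2)*3 = -3/2 + 14*3 = -3/2 + 42 = 81/2)
(-278418 + U) + R(-55) = (-278418 + 13310) + 81/2 = -265108 + 81/2 = -530135/2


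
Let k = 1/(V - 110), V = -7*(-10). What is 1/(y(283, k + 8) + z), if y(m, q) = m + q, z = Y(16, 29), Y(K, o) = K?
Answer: 40/12279 ≈ 0.0032576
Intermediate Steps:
z = 16
V = 70
k = -1/40 (k = 1/(70 - 110) = 1/(-40) = -1/40 ≈ -0.025000)
1/(y(283, k + 8) + z) = 1/((283 + (-1/40 + 8)) + 16) = 1/((283 + 319/40) + 16) = 1/(11639/40 + 16) = 1/(12279/40) = 40/12279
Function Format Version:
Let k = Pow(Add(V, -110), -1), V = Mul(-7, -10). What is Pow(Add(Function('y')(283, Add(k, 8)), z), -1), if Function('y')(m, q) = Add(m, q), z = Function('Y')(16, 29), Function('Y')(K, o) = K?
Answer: Rational(40, 12279) ≈ 0.0032576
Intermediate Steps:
z = 16
V = 70
k = Rational(-1, 40) (k = Pow(Add(70, -110), -1) = Pow(-40, -1) = Rational(-1, 40) ≈ -0.025000)
Pow(Add(Function('y')(283, Add(k, 8)), z), -1) = Pow(Add(Add(283, Add(Rational(-1, 40), 8)), 16), -1) = Pow(Add(Add(283, Rational(319, 40)), 16), -1) = Pow(Add(Rational(11639, 40), 16), -1) = Pow(Rational(12279, 40), -1) = Rational(40, 12279)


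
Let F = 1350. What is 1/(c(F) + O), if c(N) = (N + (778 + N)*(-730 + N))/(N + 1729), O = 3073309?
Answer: 3079/9464039121 ≈ 3.2534e-7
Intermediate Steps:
c(N) = (N + (-730 + N)*(778 + N))/(1729 + N)
1/(c(F) + O) = 1/((-567940 + 1350² + 49*1350)/(1729 + 1350) + 3073309) = 1/((-567940 + 1822500 + 66150)/3079 + 3073309) = 1/((1/3079)*1320710 + 3073309) = 1/(1320710/3079 + 3073309) = 1/(9464039121/3079) = 3079/9464039121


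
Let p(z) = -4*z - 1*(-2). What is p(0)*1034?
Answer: 2068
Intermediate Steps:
p(z) = 2 - 4*z (p(z) = -4*z + 2 = 2 - 4*z)
p(0)*1034 = (2 - 4*0)*1034 = (2 + 0)*1034 = 2*1034 = 2068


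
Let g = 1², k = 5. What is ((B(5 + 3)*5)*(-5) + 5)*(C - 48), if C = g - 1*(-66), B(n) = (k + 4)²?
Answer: -38380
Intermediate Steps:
B(n) = 81 (B(n) = (5 + 4)² = 9² = 81)
g = 1
C = 67 (C = 1 - 1*(-66) = 1 + 66 = 67)
((B(5 + 3)*5)*(-5) + 5)*(C - 48) = ((81*5)*(-5) + 5)*(67 - 48) = (405*(-5) + 5)*19 = (-2025 + 5)*19 = -2020*19 = -38380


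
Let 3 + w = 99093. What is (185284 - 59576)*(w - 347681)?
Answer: -31249877428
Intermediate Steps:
w = 99090 (w = -3 + 99093 = 99090)
(185284 - 59576)*(w - 347681) = (185284 - 59576)*(99090 - 347681) = 125708*(-248591) = -31249877428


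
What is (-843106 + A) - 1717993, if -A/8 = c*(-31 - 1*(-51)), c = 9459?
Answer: -4074539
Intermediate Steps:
A = -1513440 (A = -75672*(-31 - 1*(-51)) = -75672*(-31 + 51) = -75672*20 = -8*189180 = -1513440)
(-843106 + A) - 1717993 = (-843106 - 1513440) - 1717993 = -2356546 - 1717993 = -4074539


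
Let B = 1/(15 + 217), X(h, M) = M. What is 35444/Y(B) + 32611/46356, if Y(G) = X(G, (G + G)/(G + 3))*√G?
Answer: 32611/46356 + 24704468*√58 ≈ 1.8814e+8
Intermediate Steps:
B = 1/232 ≈ 0.0043103
Y(G) = 2*G^(3/2)/(3 + G) (Y(G) = ((G + G)/(G + 3))*√G = ((2*G)/(3 + G))*√G = (2*G/(3 + G))*√G = 2*G^(3/2)/(3 + G))
35444/Y(B) + 32611/46356 = 35444/((2*(1/232)^(3/2)/(3 + 1/232))) + 32611/46356 = 35444/((2*(√58/26912)/(697/232))) + 32611*(1/46356) = 35444/((2*(√58/26912)*(232/697))) + 32611/46356 = 35444/((√58/40426)) + 32611/46356 = 35444*(697*√58) + 32611/46356 = 24704468*√58 + 32611/46356 = 32611/46356 + 24704468*√58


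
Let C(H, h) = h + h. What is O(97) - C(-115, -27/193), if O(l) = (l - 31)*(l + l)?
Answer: 2471226/193 ≈ 12804.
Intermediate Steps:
C(H, h) = 2*h
O(l) = 2*l*(-31 + l) (O(l) = (-31 + l)*(2*l) = 2*l*(-31 + l))
O(97) - C(-115, -27/193) = 2*97*(-31 + 97) - 2*(-27/193) = 2*97*66 - 2*(-27*1/193) = 12804 - 2*(-27)/193 = 12804 - 1*(-54/193) = 12804 + 54/193 = 2471226/193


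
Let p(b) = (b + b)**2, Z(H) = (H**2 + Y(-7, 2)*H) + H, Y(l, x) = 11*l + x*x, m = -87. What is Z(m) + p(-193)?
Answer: 162829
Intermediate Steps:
Y(l, x) = x**2 + 11*l (Y(l, x) = 11*l + x**2 = x**2 + 11*l)
Z(H) = H**2 - 72*H (Z(H) = (H**2 + (2**2 + 11*(-7))*H) + H = (H**2 + (4 - 77)*H) + H = (H**2 - 73*H) + H = H**2 - 72*H)
p(b) = 4*b**2 (p(b) = (2*b)**2 = 4*b**2)
Z(m) + p(-193) = -87*(-72 - 87) + 4*(-193)**2 = -87*(-159) + 4*37249 = 13833 + 148996 = 162829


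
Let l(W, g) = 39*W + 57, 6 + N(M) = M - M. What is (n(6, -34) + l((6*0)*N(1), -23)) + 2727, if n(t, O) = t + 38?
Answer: 2828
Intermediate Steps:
n(t, O) = 38 + t
N(M) = -6 (N(M) = -6 + (M - M) = -6 + 0 = -6)
l(W, g) = 57 + 39*W
(n(6, -34) + l((6*0)*N(1), -23)) + 2727 = ((38 + 6) + (57 + 39*((6*0)*(-6)))) + 2727 = (44 + (57 + 39*(0*(-6)))) + 2727 = (44 + (57 + 39*0)) + 2727 = (44 + (57 + 0)) + 2727 = (44 + 57) + 2727 = 101 + 2727 = 2828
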